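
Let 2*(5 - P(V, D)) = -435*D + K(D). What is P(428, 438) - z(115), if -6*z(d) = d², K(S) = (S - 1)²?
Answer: 5969/3 ≈ 1989.7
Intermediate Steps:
K(S) = (-1 + S)²
P(V, D) = 5 - (-1 + D)²/2 + 435*D/2 (P(V, D) = 5 - (-435*D + (-1 + D)²)/2 = 5 - ((-1 + D)² - 435*D)/2 = 5 + (-(-1 + D)²/2 + 435*D/2) = 5 - (-1 + D)²/2 + 435*D/2)
z(d) = -d²/6
P(428, 438) - z(115) = (9/2 - ½*438² + (437/2)*438) - (-1)*115²/6 = (9/2 - ½*191844 + 95703) - (-1)*13225/6 = (9/2 - 95922 + 95703) - 1*(-13225/6) = -429/2 + 13225/6 = 5969/3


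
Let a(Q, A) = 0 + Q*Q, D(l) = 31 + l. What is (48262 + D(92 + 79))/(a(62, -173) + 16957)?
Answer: 48464/20801 ≈ 2.3299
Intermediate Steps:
a(Q, A) = Q² (a(Q, A) = 0 + Q² = Q²)
(48262 + D(92 + 79))/(a(62, -173) + 16957) = (48262 + (31 + (92 + 79)))/(62² + 16957) = (48262 + (31 + 171))/(3844 + 16957) = (48262 + 202)/20801 = 48464*(1/20801) = 48464/20801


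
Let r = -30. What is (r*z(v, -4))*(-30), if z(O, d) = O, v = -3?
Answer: -2700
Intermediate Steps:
(r*z(v, -4))*(-30) = -30*(-3)*(-30) = 90*(-30) = -2700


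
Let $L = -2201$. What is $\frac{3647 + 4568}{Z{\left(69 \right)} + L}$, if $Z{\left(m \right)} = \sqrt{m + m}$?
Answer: $- \frac{18081215}{4844263} - \frac{8215 \sqrt{138}}{4844263} \approx -3.7524$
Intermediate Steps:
$Z{\left(m \right)} = \sqrt{2} \sqrt{m}$ ($Z{\left(m \right)} = \sqrt{2 m} = \sqrt{2} \sqrt{m}$)
$\frac{3647 + 4568}{Z{\left(69 \right)} + L} = \frac{3647 + 4568}{\sqrt{2} \sqrt{69} - 2201} = \frac{8215}{\sqrt{138} - 2201} = \frac{8215}{-2201 + \sqrt{138}}$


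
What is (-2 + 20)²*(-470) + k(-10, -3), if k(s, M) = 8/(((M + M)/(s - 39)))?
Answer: -456644/3 ≈ -1.5221e+5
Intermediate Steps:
k(s, M) = 4*(-39 + s)/M (k(s, M) = 8/(((2*M)/(-39 + s))) = 8/((2*M/(-39 + s))) = 8*((-39 + s)/(2*M)) = 4*(-39 + s)/M)
(-2 + 20)²*(-470) + k(-10, -3) = (-2 + 20)²*(-470) + 4*(-39 - 10)/(-3) = 18²*(-470) + 4*(-⅓)*(-49) = 324*(-470) + 196/3 = -152280 + 196/3 = -456644/3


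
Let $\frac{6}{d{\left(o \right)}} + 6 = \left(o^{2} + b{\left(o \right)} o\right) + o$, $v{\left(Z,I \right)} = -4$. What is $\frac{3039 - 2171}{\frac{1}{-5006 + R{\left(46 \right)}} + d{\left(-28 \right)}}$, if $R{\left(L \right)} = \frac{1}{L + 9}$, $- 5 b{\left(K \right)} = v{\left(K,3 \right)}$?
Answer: $\frac{217357377734}{2014945} \approx 1.0787 \cdot 10^{5}$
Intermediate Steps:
$b{\left(K \right)} = \frac{4}{5}$ ($b{\left(K \right)} = \left(- \frac{1}{5}\right) \left(-4\right) = \frac{4}{5}$)
$R{\left(L \right)} = \frac{1}{9 + L}$
$d{\left(o \right)} = \frac{6}{-6 + o^{2} + \frac{9 o}{5}}$ ($d{\left(o \right)} = \frac{6}{-6 + \left(\left(o^{2} + \frac{4 o}{5}\right) + o\right)} = \frac{6}{-6 + \left(o^{2} + \frac{9 o}{5}\right)} = \frac{6}{-6 + o^{2} + \frac{9 o}{5}}$)
$\frac{3039 - 2171}{\frac{1}{-5006 + R{\left(46 \right)}} + d{\left(-28 \right)}} = \frac{3039 - 2171}{\frac{1}{-5006 + \frac{1}{9 + 46}} + \frac{30}{-30 + 5 \left(-28\right)^{2} + 9 \left(-28\right)}} = \frac{868}{\frac{1}{-5006 + \frac{1}{55}} + \frac{30}{-30 + 5 \cdot 784 - 252}} = \frac{868}{\frac{1}{-5006 + \frac{1}{55}} + \frac{30}{-30 + 3920 - 252}} = \frac{868}{\frac{1}{- \frac{275329}{55}} + \frac{30}{3638}} = \frac{868}{- \frac{55}{275329} + 30 \cdot \frac{1}{3638}} = \frac{868}{- \frac{55}{275329} + \frac{15}{1819}} = \frac{868}{\frac{4029890}{500823451}} = 868 \cdot \frac{500823451}{4029890} = \frac{217357377734}{2014945}$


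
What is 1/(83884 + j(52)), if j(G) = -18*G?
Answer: 1/82948 ≈ 1.2056e-5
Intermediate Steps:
1/(83884 + j(52)) = 1/(83884 - 18*52) = 1/(83884 - 936) = 1/82948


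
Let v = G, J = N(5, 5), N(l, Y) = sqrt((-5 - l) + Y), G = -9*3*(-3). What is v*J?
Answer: 81*I*sqrt(5) ≈ 181.12*I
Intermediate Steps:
G = 81 (G = -27*(-3) = 81)
N(l, Y) = sqrt(-5 + Y - l)
J = I*sqrt(5) (J = sqrt(-5 + 5 - 1*5) = sqrt(-5 + 5 - 5) = sqrt(-5) = I*sqrt(5) ≈ 2.2361*I)
v = 81
v*J = 81*(I*sqrt(5)) = 81*I*sqrt(5)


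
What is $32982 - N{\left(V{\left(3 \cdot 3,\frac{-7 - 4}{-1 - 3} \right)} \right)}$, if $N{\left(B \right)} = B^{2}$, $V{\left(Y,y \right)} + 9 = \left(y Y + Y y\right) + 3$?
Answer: $\frac{124359}{4} \approx 31090.0$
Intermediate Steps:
$V{\left(Y,y \right)} = -6 + 2 Y y$ ($V{\left(Y,y \right)} = -9 + \left(\left(y Y + Y y\right) + 3\right) = -9 + \left(\left(Y y + Y y\right) + 3\right) = -9 + \left(2 Y y + 3\right) = -9 + \left(3 + 2 Y y\right) = -6 + 2 Y y$)
$32982 - N{\left(V{\left(3 \cdot 3,\frac{-7 - 4}{-1 - 3} \right)} \right)} = 32982 - \left(-6 + 2 \cdot 3 \cdot 3 \frac{-7 - 4}{-1 - 3}\right)^{2} = 32982 - \left(-6 + 2 \cdot 9 \left(- \frac{11}{-4}\right)\right)^{2} = 32982 - \left(-6 + 2 \cdot 9 \left(\left(-11\right) \left(- \frac{1}{4}\right)\right)\right)^{2} = 32982 - \left(-6 + 2 \cdot 9 \cdot \frac{11}{4}\right)^{2} = 32982 - \left(-6 + \frac{99}{2}\right)^{2} = 32982 - \left(\frac{87}{2}\right)^{2} = 32982 - \frac{7569}{4} = \frac{124359}{4}$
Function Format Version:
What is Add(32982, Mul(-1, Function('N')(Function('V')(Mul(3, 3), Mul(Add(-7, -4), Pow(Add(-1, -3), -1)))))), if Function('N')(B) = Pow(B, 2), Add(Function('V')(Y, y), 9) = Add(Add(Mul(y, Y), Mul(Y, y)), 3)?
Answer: Rational(124359, 4) ≈ 31090.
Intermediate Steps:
Function('V')(Y, y) = Add(-6, Mul(2, Y, y)) (Function('V')(Y, y) = Add(-9, Add(Add(Mul(y, Y), Mul(Y, y)), 3)) = Add(-9, Add(Add(Mul(Y, y), Mul(Y, y)), 3)) = Add(-9, Add(Mul(2, Y, y), 3)) = Add(-9, Add(3, Mul(2, Y, y))) = Add(-6, Mul(2, Y, y)))
Add(32982, Mul(-1, Function('N')(Function('V')(Mul(3, 3), Mul(Add(-7, -4), Pow(Add(-1, -3), -1)))))) = Add(32982, Mul(-1, Pow(Add(-6, Mul(2, Mul(3, 3), Mul(Add(-7, -4), Pow(Add(-1, -3), -1)))), 2))) = Add(32982, Mul(-1, Pow(Add(-6, Mul(2, 9, Mul(-11, Pow(-4, -1)))), 2))) = Add(32982, Mul(-1, Pow(Add(-6, Mul(2, 9, Mul(-11, Rational(-1, 4)))), 2))) = Add(32982, Mul(-1, Pow(Add(-6, Mul(2, 9, Rational(11, 4))), 2))) = Add(32982, Mul(-1, Pow(Add(-6, Rational(99, 2)), 2))) = Add(32982, Mul(-1, Pow(Rational(87, 2), 2))) = Add(32982, Mul(-1, Rational(7569, 4))) = Add(32982, Rational(-7569, 4)) = Rational(124359, 4)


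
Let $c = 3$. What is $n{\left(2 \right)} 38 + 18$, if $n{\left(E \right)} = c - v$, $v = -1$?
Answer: $170$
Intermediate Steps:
$n{\left(E \right)} = 4$ ($n{\left(E \right)} = 3 - -1 = 3 + 1 = 4$)
$n{\left(2 \right)} 38 + 18 = 4 \cdot 38 + 18 = 152 + 18 = 170$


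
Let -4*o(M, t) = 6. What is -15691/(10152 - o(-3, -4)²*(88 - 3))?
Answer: -62764/39843 ≈ -1.5753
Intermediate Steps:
o(M, t) = -3/2 (o(M, t) = -¼*6 = -3/2)
-15691/(10152 - o(-3, -4)²*(88 - 3)) = -15691/(10152 - (-3/2)²*(88 - 3)) = -15691/(10152 - 9*85/4) = -15691/(10152 - 1*765/4) = -15691/(10152 - 765/4) = -15691/39843/4 = -15691*4/39843 = -62764/39843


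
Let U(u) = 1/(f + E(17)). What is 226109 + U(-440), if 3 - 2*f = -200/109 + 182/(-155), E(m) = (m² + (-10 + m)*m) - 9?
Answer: 3071404318687/13583733 ≈ 2.2611e+5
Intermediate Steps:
E(m) = -9 + m² + m*(-10 + m) (E(m) = (m² + m*(-10 + m)) - 9 = -9 + m² + m*(-10 + m))
f = 101523/33790 (f = 3/2 - (-200/109 + 182/(-155))/2 = 3/2 - (-200*1/109 + 182*(-1/155))/2 = 3/2 - (-200/109 - 182/155)/2 = 3/2 - ½*(-50838/16895) = 3/2 + 25419/16895 = 101523/33790 ≈ 3.0045)
U(u) = 33790/13583733 (U(u) = 1/(101523/33790 + (-9 - 10*17 + 2*17²)) = 1/(101523/33790 + (-9 - 170 + 2*289)) = 1/(101523/33790 + (-9 - 170 + 578)) = 1/(101523/33790 + 399) = 1/(13583733/33790) = 33790/13583733)
226109 + U(-440) = 226109 + 33790/13583733 = 3071404318687/13583733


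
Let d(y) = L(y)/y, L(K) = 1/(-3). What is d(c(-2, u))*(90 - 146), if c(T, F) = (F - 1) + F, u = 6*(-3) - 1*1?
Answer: -56/117 ≈ -0.47863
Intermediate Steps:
L(K) = -⅓
u = -19 (u = -18 - 1 = -19)
c(T, F) = -1 + 2*F (c(T, F) = (-1 + F) + F = -1 + 2*F)
d(y) = -1/(3*y)
d(c(-2, u))*(90 - 146) = (-1/(3*(-1 + 2*(-19))))*(90 - 146) = -1/(3*(-1 - 38))*(-56) = -⅓/(-39)*(-56) = -⅓*(-1/39)*(-56) = (1/117)*(-56) = -56/117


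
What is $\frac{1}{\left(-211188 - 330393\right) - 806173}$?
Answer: $- \frac{1}{1347754} \approx -7.4197 \cdot 10^{-7}$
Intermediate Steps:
$\frac{1}{\left(-211188 - 330393\right) - 806173} = \frac{1}{-541581 - 806173} = \frac{1}{-1347754} = - \frac{1}{1347754}$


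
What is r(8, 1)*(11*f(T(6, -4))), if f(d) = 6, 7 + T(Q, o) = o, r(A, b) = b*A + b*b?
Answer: 594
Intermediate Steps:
r(A, b) = b² + A*b (r(A, b) = A*b + b² = b² + A*b)
T(Q, o) = -7 + o
r(8, 1)*(11*f(T(6, -4))) = (1*(8 + 1))*(11*6) = (1*9)*66 = 9*66 = 594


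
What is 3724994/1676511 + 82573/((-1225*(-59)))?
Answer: 407658484153/121169832525 ≈ 3.3644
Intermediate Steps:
3724994/1676511 + 82573/((-1225*(-59))) = 3724994*(1/1676511) + 82573/72275 = 3724994/1676511 + 82573*(1/72275) = 3724994/1676511 + 82573/72275 = 407658484153/121169832525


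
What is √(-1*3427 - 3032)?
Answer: I*√6459 ≈ 80.368*I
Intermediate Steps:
√(-1*3427 - 3032) = √(-3427 - 3032) = √(-6459) = I*√6459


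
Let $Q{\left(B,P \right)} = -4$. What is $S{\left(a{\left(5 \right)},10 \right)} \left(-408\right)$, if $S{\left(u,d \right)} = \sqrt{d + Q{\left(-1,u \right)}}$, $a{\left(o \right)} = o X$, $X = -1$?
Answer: $- 408 \sqrt{6} \approx -999.39$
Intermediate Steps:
$a{\left(o \right)} = - o$ ($a{\left(o \right)} = o \left(-1\right) = - o$)
$S{\left(u,d \right)} = \sqrt{-4 + d}$ ($S{\left(u,d \right)} = \sqrt{d - 4} = \sqrt{-4 + d}$)
$S{\left(a{\left(5 \right)},10 \right)} \left(-408\right) = \sqrt{-4 + 10} \left(-408\right) = \sqrt{6} \left(-408\right) = - 408 \sqrt{6}$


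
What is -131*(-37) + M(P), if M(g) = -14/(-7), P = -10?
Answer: 4849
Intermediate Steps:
M(g) = 2 (M(g) = -14*(-⅐) = 2)
-131*(-37) + M(P) = -131*(-37) + 2 = 4847 + 2 = 4849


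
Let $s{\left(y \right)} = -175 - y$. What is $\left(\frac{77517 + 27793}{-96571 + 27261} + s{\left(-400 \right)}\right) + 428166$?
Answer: $\frac{2969167490}{6931} \approx 4.2839 \cdot 10^{5}$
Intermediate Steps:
$\left(\frac{77517 + 27793}{-96571 + 27261} + s{\left(-400 \right)}\right) + 428166 = \left(\frac{77517 + 27793}{-96571 + 27261} - -225\right) + 428166 = \left(\frac{105310}{-69310} + \left(-175 + 400\right)\right) + 428166 = \left(105310 \left(- \frac{1}{69310}\right) + 225\right) + 428166 = \left(- \frac{10531}{6931} + 225\right) + 428166 = \frac{1548944}{6931} + 428166 = \frac{2969167490}{6931}$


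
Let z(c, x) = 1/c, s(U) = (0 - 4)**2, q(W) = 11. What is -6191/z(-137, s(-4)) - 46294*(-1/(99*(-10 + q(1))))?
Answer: 84014827/99 ≈ 8.4864e+5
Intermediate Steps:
s(U) = 16 (s(U) = (-4)**2 = 16)
-6191/z(-137, s(-4)) - 46294*(-1/(99*(-10 + q(1)))) = -6191/(1/(-137)) - 46294*(-1/(99*(-10 + 11))) = -6191/(-1/137) - 46294/((-99*1)) = -6191*(-137) - 46294/(-99) = 848167 - 46294*(-1/99) = 848167 + 46294/99 = 84014827/99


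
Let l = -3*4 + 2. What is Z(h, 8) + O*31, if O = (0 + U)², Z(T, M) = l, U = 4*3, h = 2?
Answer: 4454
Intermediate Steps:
U = 12
l = -10 (l = -12 + 2 = -10)
Z(T, M) = -10
O = 144 (O = (0 + 12)² = 12² = 144)
Z(h, 8) + O*31 = -10 + 144*31 = -10 + 4464 = 4454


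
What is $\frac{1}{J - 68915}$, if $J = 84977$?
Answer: $\frac{1}{16062} \approx 6.2259 \cdot 10^{-5}$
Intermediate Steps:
$\frac{1}{J - 68915} = \frac{1}{84977 - 68915} = \frac{1}{16062}$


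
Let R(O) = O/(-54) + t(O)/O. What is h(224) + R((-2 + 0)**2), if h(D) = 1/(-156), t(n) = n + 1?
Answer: 821/702 ≈ 1.1695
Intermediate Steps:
t(n) = 1 + n
h(D) = -1/156
R(O) = -O/54 + (1 + O)/O (R(O) = O/(-54) + (1 + O)/O = O*(-1/54) + (1 + O)/O = -O/54 + (1 + O)/O)
h(224) + R((-2 + 0)**2) = -1/156 + (1 + 1/((-2 + 0)**2) - (-2 + 0)**2/54) = -1/156 + (1 + 1/((-2)**2) - 1/54*(-2)**2) = -1/156 + (1 + 1/4 - 1/54*4) = -1/156 + (1 + 1/4 - 2/27) = -1/156 + 127/108 = 821/702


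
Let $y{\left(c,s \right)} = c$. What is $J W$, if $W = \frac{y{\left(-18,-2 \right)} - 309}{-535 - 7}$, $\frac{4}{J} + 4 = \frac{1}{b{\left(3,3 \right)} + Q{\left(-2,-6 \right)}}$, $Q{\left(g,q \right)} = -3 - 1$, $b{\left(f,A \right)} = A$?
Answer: $- \frac{654}{1355} \approx -0.48266$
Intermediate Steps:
$Q{\left(g,q \right)} = -4$ ($Q{\left(g,q \right)} = -3 - 1 = -4$)
$J = - \frac{4}{5}$ ($J = \frac{4}{-4 + \frac{1}{3 - 4}} = \frac{4}{-4 + \frac{1}{-1}} = \frac{4}{-4 - 1} = \frac{4}{-5} = 4 \left(- \frac{1}{5}\right) = - \frac{4}{5} \approx -0.8$)
$W = \frac{327}{542}$ ($W = \frac{-18 - 309}{-535 - 7} = - \frac{327}{-542} = \left(-327\right) \left(- \frac{1}{542}\right) = \frac{327}{542} \approx 0.60332$)
$J W = \left(- \frac{4}{5}\right) \frac{327}{542} = - \frac{654}{1355}$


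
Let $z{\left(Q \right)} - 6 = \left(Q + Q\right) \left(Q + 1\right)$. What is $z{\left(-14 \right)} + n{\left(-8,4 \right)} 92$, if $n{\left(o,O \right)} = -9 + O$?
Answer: $-90$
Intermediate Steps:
$z{\left(Q \right)} = 6 + 2 Q \left(1 + Q\right)$ ($z{\left(Q \right)} = 6 + \left(Q + Q\right) \left(Q + 1\right) = 6 + 2 Q \left(1 + Q\right)$)
$z{\left(-14 \right)} + n{\left(-8,4 \right)} 92 = \left(6 + 2 \left(-14\right) + 2 \left(-14\right)^{2}\right) + \left(-9 + 4\right) 92 = \left(6 - 28 + 2 \cdot 196\right) - 460 = \left(6 - 28 + 392\right) - 460 = 370 - 460 = -90$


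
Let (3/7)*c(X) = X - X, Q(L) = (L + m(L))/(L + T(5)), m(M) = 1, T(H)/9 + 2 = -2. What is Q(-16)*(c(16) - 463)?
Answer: -6945/52 ≈ -133.56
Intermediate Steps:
T(H) = -36 (T(H) = -18 + 9*(-2) = -18 - 18 = -36)
Q(L) = (1 + L)/(-36 + L) (Q(L) = (L + 1)/(L - 36) = (1 + L)/(-36 + L))
c(X) = 0 (c(X) = 7*(X - X)/3 = (7/3)*0 = 0)
Q(-16)*(c(16) - 463) = ((1 - 16)/(-36 - 16))*(0 - 463) = (-15/(-52))*(-463) = -1/52*(-15)*(-463) = (15/52)*(-463) = -6945/52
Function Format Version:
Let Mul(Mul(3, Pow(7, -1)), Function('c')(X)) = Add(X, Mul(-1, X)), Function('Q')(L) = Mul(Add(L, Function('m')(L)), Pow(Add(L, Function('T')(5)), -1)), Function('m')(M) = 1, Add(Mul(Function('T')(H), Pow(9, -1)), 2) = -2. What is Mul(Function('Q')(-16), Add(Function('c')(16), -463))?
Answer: Rational(-6945, 52) ≈ -133.56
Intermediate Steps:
Function('T')(H) = -36 (Function('T')(H) = Add(-18, Mul(9, -2)) = Add(-18, -18) = -36)
Function('Q')(L) = Mul(Pow(Add(-36, L), -1), Add(1, L)) (Function('Q')(L) = Mul(Add(L, 1), Pow(Add(L, -36), -1)) = Mul(Add(1, L), Pow(Add(-36, L), -1)) = Mul(Pow(Add(-36, L), -1), Add(1, L)))
Function('c')(X) = 0 (Function('c')(X) = Mul(Rational(7, 3), Add(X, Mul(-1, X))) = Mul(Rational(7, 3), 0) = 0)
Mul(Function('Q')(-16), Add(Function('c')(16), -463)) = Mul(Mul(Pow(Add(-36, -16), -1), Add(1, -16)), Add(0, -463)) = Mul(Mul(Pow(-52, -1), -15), -463) = Mul(Mul(Rational(-1, 52), -15), -463) = Mul(Rational(15, 52), -463) = Rational(-6945, 52)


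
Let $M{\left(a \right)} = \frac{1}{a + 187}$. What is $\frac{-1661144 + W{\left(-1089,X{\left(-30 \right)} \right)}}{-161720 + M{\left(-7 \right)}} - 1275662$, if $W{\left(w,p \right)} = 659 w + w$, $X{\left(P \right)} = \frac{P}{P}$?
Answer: $- \frac{37133580900418}{29109599} \approx -1.2756 \cdot 10^{6}$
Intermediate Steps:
$X{\left(P \right)} = 1$
$M{\left(a \right)} = \frac{1}{187 + a}$
$W{\left(w,p \right)} = 660 w$
$\frac{-1661144 + W{\left(-1089,X{\left(-30 \right)} \right)}}{-161720 + M{\left(-7 \right)}} - 1275662 = \frac{-1661144 + 660 \left(-1089\right)}{-161720 + \frac{1}{187 - 7}} - 1275662 = \frac{-1661144 - 718740}{-161720 + \frac{1}{180}} - 1275662 = - \frac{2379884}{-161720 + \frac{1}{180}} - 1275662 = - \frac{2379884}{- \frac{29109599}{180}} - 1275662 = \left(-2379884\right) \left(- \frac{180}{29109599}\right) - 1275662 = \frac{428379120}{29109599} - 1275662 = - \frac{37133580900418}{29109599}$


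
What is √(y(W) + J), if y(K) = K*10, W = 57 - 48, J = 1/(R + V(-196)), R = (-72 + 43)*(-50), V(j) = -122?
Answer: √9920243/332 ≈ 9.4869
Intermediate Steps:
R = 1450 (R = -29*(-50) = 1450)
J = 1/1328 (J = 1/(1450 - 122) = 1/1328 ≈ 0.00075301)
W = 9
y(K) = 10*K
√(y(W) + J) = √(10*9 + 1/1328) = √(90 + 1/1328) = √(119521/1328) = √9920243/332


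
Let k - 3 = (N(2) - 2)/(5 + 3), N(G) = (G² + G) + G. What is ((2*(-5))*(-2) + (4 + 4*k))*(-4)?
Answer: -156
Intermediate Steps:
N(G) = G² + 2*G (N(G) = (G + G²) + G = G² + 2*G)
k = 15/4 (k = 3 + (2*(2 + 2) - 2)/(5 + 3) = 3 + (2*4 - 2)/8 = 3 + (8 - 2)*(⅛) = 3 + 6*(⅛) = 3 + ¾ = 15/4 ≈ 3.7500)
((2*(-5))*(-2) + (4 + 4*k))*(-4) = ((2*(-5))*(-2) + (4 + 4*(15/4)))*(-4) = (-10*(-2) + (4 + 15))*(-4) = (20 + 19)*(-4) = 39*(-4) = -156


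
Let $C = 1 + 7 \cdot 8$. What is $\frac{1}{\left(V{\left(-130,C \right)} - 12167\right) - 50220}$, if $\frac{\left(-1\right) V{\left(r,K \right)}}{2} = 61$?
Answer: $- \frac{1}{62509} \approx -1.5998 \cdot 10^{-5}$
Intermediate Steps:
$C = 57$ ($C = 1 + 56 = 57$)
$V{\left(r,K \right)} = -122$ ($V{\left(r,K \right)} = \left(-2\right) 61 = -122$)
$\frac{1}{\left(V{\left(-130,C \right)} - 12167\right) - 50220} = \frac{1}{\left(-122 - 12167\right) - 50220} = \frac{1}{-12289 - 50220} = \frac{1}{-62509} = - \frac{1}{62509}$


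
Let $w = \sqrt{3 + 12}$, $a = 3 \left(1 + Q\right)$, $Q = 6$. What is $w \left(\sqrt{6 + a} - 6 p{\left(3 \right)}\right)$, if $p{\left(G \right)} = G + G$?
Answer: $3 \sqrt{15} \left(-12 + \sqrt{3}\right) \approx -119.3$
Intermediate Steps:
$p{\left(G \right)} = 2 G$
$a = 21$ ($a = 3 \left(1 + 6\right) = 3 \cdot 7 = 21$)
$w = \sqrt{15} \approx 3.873$
$w \left(\sqrt{6 + a} - 6 p{\left(3 \right)}\right) = \sqrt{15} \left(\sqrt{6 + 21} - 6 \cdot 2 \cdot 3\right) = \sqrt{15} \left(\sqrt{27} - 36\right) = \sqrt{15} \left(3 \sqrt{3} - 36\right) = \sqrt{15} \left(-36 + 3 \sqrt{3}\right)$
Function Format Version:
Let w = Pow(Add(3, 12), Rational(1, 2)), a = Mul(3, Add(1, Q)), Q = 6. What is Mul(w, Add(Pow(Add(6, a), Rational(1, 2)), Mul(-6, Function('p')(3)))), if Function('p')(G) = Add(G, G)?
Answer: Mul(3, Pow(15, Rational(1, 2)), Add(-12, Pow(3, Rational(1, 2)))) ≈ -119.30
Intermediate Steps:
Function('p')(G) = Mul(2, G)
a = 21 (a = Mul(3, Add(1, 6)) = Mul(3, 7) = 21)
w = Pow(15, Rational(1, 2)) ≈ 3.8730
Mul(w, Add(Pow(Add(6, a), Rational(1, 2)), Mul(-6, Function('p')(3)))) = Mul(Pow(15, Rational(1, 2)), Add(Pow(Add(6, 21), Rational(1, 2)), Mul(-6, Mul(2, 3)))) = Mul(Pow(15, Rational(1, 2)), Add(Pow(27, Rational(1, 2)), Mul(-6, 6))) = Mul(Pow(15, Rational(1, 2)), Add(Mul(3, Pow(3, Rational(1, 2))), -36)) = Mul(Pow(15, Rational(1, 2)), Add(-36, Mul(3, Pow(3, Rational(1, 2)))))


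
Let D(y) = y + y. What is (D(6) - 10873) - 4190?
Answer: -15051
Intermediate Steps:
D(y) = 2*y
(D(6) - 10873) - 4190 = (2*6 - 10873) - 4190 = (12 - 10873) - 4190 = -10861 - 4190 = -15051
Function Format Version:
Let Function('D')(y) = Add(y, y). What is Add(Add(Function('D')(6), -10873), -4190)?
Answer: -15051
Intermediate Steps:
Function('D')(y) = Mul(2, y)
Add(Add(Function('D')(6), -10873), -4190) = Add(Add(Mul(2, 6), -10873), -4190) = Add(Add(12, -10873), -4190) = Add(-10861, -4190) = -15051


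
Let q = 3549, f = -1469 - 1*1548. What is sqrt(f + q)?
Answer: 2*sqrt(133) ≈ 23.065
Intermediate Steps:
f = -3017 (f = -1469 - 1548 = -3017)
sqrt(f + q) = sqrt(-3017 + 3549) = sqrt(532) = 2*sqrt(133)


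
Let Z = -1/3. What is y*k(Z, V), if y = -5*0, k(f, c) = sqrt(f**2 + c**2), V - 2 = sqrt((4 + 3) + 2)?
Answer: 0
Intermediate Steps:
V = 5 (V = 2 + sqrt((4 + 3) + 2) = 2 + sqrt(7 + 2) = 2 + sqrt(9) = 2 + 3 = 5)
Z = -1/3 (Z = -1*1/3 = -1/3 ≈ -0.33333)
k(f, c) = sqrt(c**2 + f**2)
y = 0
y*k(Z, V) = 0*sqrt(5**2 + (-1/3)**2) = 0*sqrt(25 + 1/9) = 0*sqrt(226/9) = 0*(sqrt(226)/3) = 0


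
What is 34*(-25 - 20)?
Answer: -1530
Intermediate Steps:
34*(-25 - 20) = 34*(-45) = -1530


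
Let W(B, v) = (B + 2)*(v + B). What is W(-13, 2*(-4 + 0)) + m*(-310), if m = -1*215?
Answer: 66881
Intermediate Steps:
m = -215
W(B, v) = (2 + B)*(B + v)
W(-13, 2*(-4 + 0)) + m*(-310) = ((-13)² + 2*(-13) + 2*(2*(-4 + 0)) - 26*(-4 + 0)) - 215*(-310) = (169 - 26 + 2*(2*(-4)) - 26*(-4)) + 66650 = (169 - 26 + 2*(-8) - 13*(-8)) + 66650 = (169 - 26 - 16 + 104) + 66650 = 231 + 66650 = 66881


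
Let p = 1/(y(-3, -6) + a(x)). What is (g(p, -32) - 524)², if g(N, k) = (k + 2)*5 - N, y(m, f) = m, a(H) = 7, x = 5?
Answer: 7273809/16 ≈ 4.5461e+5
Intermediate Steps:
p = ¼ (p = 1/(-3 + 7) = 1/4 = ¼ ≈ 0.25000)
g(N, k) = 10 - N + 5*k (g(N, k) = (2 + k)*5 - N = (10 + 5*k) - N = 10 - N + 5*k)
(g(p, -32) - 524)² = ((10 - 1*¼ + 5*(-32)) - 524)² = ((10 - ¼ - 160) - 524)² = (-601/4 - 524)² = (-2697/4)² = 7273809/16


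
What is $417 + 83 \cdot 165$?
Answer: $14112$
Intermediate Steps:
$417 + 83 \cdot 165 = 417 + 13695 = 14112$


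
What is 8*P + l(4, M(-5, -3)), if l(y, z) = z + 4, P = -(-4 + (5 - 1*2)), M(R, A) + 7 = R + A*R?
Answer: 15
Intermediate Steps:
M(R, A) = -7 + R + A*R (M(R, A) = -7 + (R + A*R) = -7 + R + A*R)
P = 1 (P = -(-4 + (5 - 2)) = -(-4 + 3) = -1*(-1) = 1)
l(y, z) = 4 + z
8*P + l(4, M(-5, -3)) = 8*1 + (4 + (-7 - 5 - 3*(-5))) = 8 + (4 + (-7 - 5 + 15)) = 8 + (4 + 3) = 8 + 7 = 15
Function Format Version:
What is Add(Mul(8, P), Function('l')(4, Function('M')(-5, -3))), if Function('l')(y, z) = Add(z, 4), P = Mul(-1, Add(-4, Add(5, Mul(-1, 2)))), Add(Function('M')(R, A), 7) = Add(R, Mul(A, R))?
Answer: 15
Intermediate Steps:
Function('M')(R, A) = Add(-7, R, Mul(A, R)) (Function('M')(R, A) = Add(-7, Add(R, Mul(A, R))) = Add(-7, R, Mul(A, R)))
P = 1 (P = Mul(-1, Add(-4, Add(5, -2))) = Mul(-1, Add(-4, 3)) = Mul(-1, -1) = 1)
Function('l')(y, z) = Add(4, z)
Add(Mul(8, P), Function('l')(4, Function('M')(-5, -3))) = Add(Mul(8, 1), Add(4, Add(-7, -5, Mul(-3, -5)))) = Add(8, Add(4, Add(-7, -5, 15))) = Add(8, Add(4, 3)) = Add(8, 7) = 15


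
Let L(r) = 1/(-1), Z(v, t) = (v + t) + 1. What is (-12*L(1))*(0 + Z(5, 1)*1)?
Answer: 84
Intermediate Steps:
Z(v, t) = 1 + t + v (Z(v, t) = (t + v) + 1 = 1 + t + v)
L(r) = -1
(-12*L(1))*(0 + Z(5, 1)*1) = (-12*(-1))*(0 + (1 + 1 + 5)*1) = 12*(0 + 7*1) = 12*(0 + 7) = 12*7 = 84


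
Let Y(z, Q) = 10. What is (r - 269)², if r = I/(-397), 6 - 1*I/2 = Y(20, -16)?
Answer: 11403036225/157609 ≈ 72350.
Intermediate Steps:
I = -8 (I = 12 - 2*10 = 12 - 20 = -8)
r = 8/397 (r = -8/(-397) = -8*(-1/397) = 8/397 ≈ 0.020151)
(r - 269)² = (8/397 - 269)² = (-106785/397)² = 11403036225/157609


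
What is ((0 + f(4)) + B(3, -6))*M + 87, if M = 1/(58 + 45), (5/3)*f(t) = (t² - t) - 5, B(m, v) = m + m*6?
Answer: 44931/515 ≈ 87.245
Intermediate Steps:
B(m, v) = 7*m (B(m, v) = m + 6*m = 7*m)
f(t) = -3 - 3*t/5 + 3*t²/5 (f(t) = 3*((t² - t) - 5)/5 = 3*(-5 + t² - t)/5 = -3 - 3*t/5 + 3*t²/5)
M = 1/103 ≈ 0.0097087
((0 + f(4)) + B(3, -6))*M + 87 = ((0 + (-3 - ⅗*4 + (⅗)*4²)) + 7*3)*(1/103) + 87 = ((0 + (-3 - 12/5 + (⅗)*16)) + 21)*(1/103) + 87 = ((0 + (-3 - 12/5 + 48/5)) + 21)*(1/103) + 87 = ((0 + 21/5) + 21)*(1/103) + 87 = (21/5 + 21)*(1/103) + 87 = (126/5)*(1/103) + 87 = 126/515 + 87 = 44931/515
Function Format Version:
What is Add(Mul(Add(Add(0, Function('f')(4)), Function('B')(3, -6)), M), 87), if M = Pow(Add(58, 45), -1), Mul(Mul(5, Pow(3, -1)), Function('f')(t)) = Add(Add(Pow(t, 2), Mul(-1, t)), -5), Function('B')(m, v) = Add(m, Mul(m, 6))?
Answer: Rational(44931, 515) ≈ 87.245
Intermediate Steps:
Function('B')(m, v) = Mul(7, m) (Function('B')(m, v) = Add(m, Mul(6, m)) = Mul(7, m))
Function('f')(t) = Add(-3, Mul(Rational(-3, 5), t), Mul(Rational(3, 5), Pow(t, 2))) (Function('f')(t) = Mul(Rational(3, 5), Add(Add(Pow(t, 2), Mul(-1, t)), -5)) = Mul(Rational(3, 5), Add(-5, Pow(t, 2), Mul(-1, t))) = Add(-3, Mul(Rational(-3, 5), t), Mul(Rational(3, 5), Pow(t, 2))))
M = Rational(1, 103) (M = Pow(103, -1) = Rational(1, 103) ≈ 0.0097087)
Add(Mul(Add(Add(0, Function('f')(4)), Function('B')(3, -6)), M), 87) = Add(Mul(Add(Add(0, Add(-3, Mul(Rational(-3, 5), 4), Mul(Rational(3, 5), Pow(4, 2)))), Mul(7, 3)), Rational(1, 103)), 87) = Add(Mul(Add(Add(0, Add(-3, Rational(-12, 5), Mul(Rational(3, 5), 16))), 21), Rational(1, 103)), 87) = Add(Mul(Add(Add(0, Add(-3, Rational(-12, 5), Rational(48, 5))), 21), Rational(1, 103)), 87) = Add(Mul(Add(Add(0, Rational(21, 5)), 21), Rational(1, 103)), 87) = Add(Mul(Add(Rational(21, 5), 21), Rational(1, 103)), 87) = Add(Mul(Rational(126, 5), Rational(1, 103)), 87) = Add(Rational(126, 515), 87) = Rational(44931, 515)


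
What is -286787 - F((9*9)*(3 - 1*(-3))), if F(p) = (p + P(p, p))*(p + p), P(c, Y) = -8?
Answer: -751403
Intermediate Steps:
F(p) = 2*p*(-8 + p) (F(p) = (p - 8)*(p + p) = (-8 + p)*(2*p) = 2*p*(-8 + p))
-286787 - F((9*9)*(3 - 1*(-3))) = -286787 - 2*(9*9)*(3 - 1*(-3))*(-8 + (9*9)*(3 - 1*(-3))) = -286787 - 2*81*(3 + 3)*(-8 + 81*(3 + 3)) = -286787 - 2*81*6*(-8 + 81*6) = -286787 - 2*486*(-8 + 486) = -286787 - 2*486*478 = -286787 - 1*464616 = -286787 - 464616 = -751403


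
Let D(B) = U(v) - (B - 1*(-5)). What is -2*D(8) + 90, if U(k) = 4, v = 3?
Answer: 108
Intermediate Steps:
D(B) = -1 - B (D(B) = 4 - (B - 1*(-5)) = 4 - (B + 5) = 4 - (5 + B) = 4 + (-5 - B) = -1 - B)
-2*D(8) + 90 = -2*(-1 - 1*8) + 90 = -2*(-1 - 8) + 90 = -2*(-9) + 90 = 18 + 90 = 108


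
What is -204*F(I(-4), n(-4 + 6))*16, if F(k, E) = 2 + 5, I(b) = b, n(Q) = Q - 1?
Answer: -22848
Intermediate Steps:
n(Q) = -1 + Q
F(k, E) = 7
-204*F(I(-4), n(-4 + 6))*16 = -204*7*16 = -1428*16 = -22848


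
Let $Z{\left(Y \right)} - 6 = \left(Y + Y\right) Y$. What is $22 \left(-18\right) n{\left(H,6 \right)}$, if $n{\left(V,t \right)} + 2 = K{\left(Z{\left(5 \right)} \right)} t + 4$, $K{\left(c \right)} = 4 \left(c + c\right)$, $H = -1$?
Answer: $-1065240$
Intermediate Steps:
$Z{\left(Y \right)} = 6 + 2 Y^{2}$ ($Z{\left(Y \right)} = 6 + \left(Y + Y\right) Y = 6 + 2 Y Y = 6 + 2 Y^{2}$)
$K{\left(c \right)} = 8 c$ ($K{\left(c \right)} = 4 \cdot 2 c = 8 c$)
$n{\left(V,t \right)} = 2 + 448 t$ ($n{\left(V,t \right)} = -2 + \left(8 \left(6 + 2 \cdot 5^{2}\right) t + 4\right) = -2 + \left(8 \left(6 + 2 \cdot 25\right) t + 4\right) = -2 + \left(8 \left(6 + 50\right) t + 4\right) = -2 + \left(8 \cdot 56 t + 4\right) = -2 + \left(448 t + 4\right) = -2 + \left(4 + 448 t\right) = 2 + 448 t$)
$22 \left(-18\right) n{\left(H,6 \right)} = 22 \left(-18\right) \left(2 + 448 \cdot 6\right) = - 396 \left(2 + 2688\right) = \left(-396\right) 2690 = -1065240$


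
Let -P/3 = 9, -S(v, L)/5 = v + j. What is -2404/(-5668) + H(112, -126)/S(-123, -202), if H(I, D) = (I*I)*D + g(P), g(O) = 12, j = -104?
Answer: -2238931709/1608295 ≈ -1392.1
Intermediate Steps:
S(v, L) = 520 - 5*v (S(v, L) = -5*(v - 104) = -5*(-104 + v) = 520 - 5*v)
P = -27 (P = -3*9 = -27)
H(I, D) = 12 + D*I² (H(I, D) = (I*I)*D + 12 = I²*D + 12 = D*I² + 12 = 12 + D*I²)
-2404/(-5668) + H(112, -126)/S(-123, -202) = -2404/(-5668) + (12 - 126*112²)/(520 - 5*(-123)) = -2404*(-1/5668) + (12 - 126*12544)/(520 + 615) = 601/1417 + (12 - 1580544)/1135 = 601/1417 - 1580532*1/1135 = 601/1417 - 1580532/1135 = -2238931709/1608295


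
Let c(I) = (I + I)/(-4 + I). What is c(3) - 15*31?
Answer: -471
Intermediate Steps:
c(I) = 2*I/(-4 + I) (c(I) = (2*I)/(-4 + I) = 2*I/(-4 + I))
c(3) - 15*31 = 2*3/(-4 + 3) - 15*31 = 2*3/(-1) - 465 = 2*3*(-1) - 465 = -6 - 465 = -471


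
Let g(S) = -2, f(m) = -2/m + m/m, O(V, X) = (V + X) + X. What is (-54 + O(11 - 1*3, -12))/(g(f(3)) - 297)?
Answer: 70/299 ≈ 0.23411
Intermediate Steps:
O(V, X) = V + 2*X
f(m) = 1 - 2/m (f(m) = -2/m + 1 = 1 - 2/m)
(-54 + O(11 - 1*3, -12))/(g(f(3)) - 297) = (-54 + ((11 - 1*3) + 2*(-12)))/(-2 - 297) = (-54 + ((11 - 3) - 24))/(-299) = (-54 + (8 - 24))*(-1/299) = (-54 - 16)*(-1/299) = -70*(-1/299) = 70/299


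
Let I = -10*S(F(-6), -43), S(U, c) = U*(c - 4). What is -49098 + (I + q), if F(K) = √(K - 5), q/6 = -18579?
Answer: -160572 + 470*I*√11 ≈ -1.6057e+5 + 1558.8*I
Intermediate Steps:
q = -111474 (q = 6*(-18579) = -111474)
F(K) = √(-5 + K)
S(U, c) = U*(-4 + c)
I = 470*I*√11 (I = -10*√(-5 - 6)*(-4 - 43) = -10*√(-11)*(-47) = -10*I*√11*(-47) = -(-470)*I*√11 = 470*I*√11 ≈ 1558.8*I)
-49098 + (I + q) = -49098 + (470*I*√11 - 111474) = -49098 + (-111474 + 470*I*√11) = -160572 + 470*I*√11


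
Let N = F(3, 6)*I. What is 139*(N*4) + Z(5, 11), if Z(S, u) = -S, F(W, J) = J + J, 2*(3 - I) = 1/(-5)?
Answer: 103391/5 ≈ 20678.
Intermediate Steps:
I = 31/10 (I = 3 - ½/(-5) = 3 - ½*(-⅕) = 3 + ⅒ = 31/10 ≈ 3.1000)
F(W, J) = 2*J
N = 186/5 (N = (2*6)*(31/10) = 12*(31/10) = 186/5 ≈ 37.200)
139*(N*4) + Z(5, 11) = 139*((186/5)*4) - 1*5 = 139*(744/5) - 5 = 103416/5 - 5 = 103391/5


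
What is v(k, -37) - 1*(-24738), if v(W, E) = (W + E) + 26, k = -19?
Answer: 24708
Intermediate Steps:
v(W, E) = 26 + E + W (v(W, E) = (E + W) + 26 = 26 + E + W)
v(k, -37) - 1*(-24738) = (26 - 37 - 19) - 1*(-24738) = -30 + 24738 = 24708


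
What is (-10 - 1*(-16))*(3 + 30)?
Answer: 198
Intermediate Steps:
(-10 - 1*(-16))*(3 + 30) = (-10 + 16)*33 = 6*33 = 198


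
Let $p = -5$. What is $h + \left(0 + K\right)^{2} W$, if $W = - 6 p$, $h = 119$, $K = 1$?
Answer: $149$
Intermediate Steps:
$W = 30$ ($W = \left(-6\right) \left(-5\right) = 30$)
$h + \left(0 + K\right)^{2} W = 119 + \left(0 + 1\right)^{2} \cdot 30 = 119 + 1^{2} \cdot 30 = 119 + 1 \cdot 30 = 119 + 30 = 149$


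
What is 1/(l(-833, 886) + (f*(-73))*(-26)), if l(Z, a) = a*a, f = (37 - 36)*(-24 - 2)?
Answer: 1/735648 ≈ 1.3593e-6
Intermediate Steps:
f = -26 (f = 1*(-26) = -26)
l(Z, a) = a**2
1/(l(-833, 886) + (f*(-73))*(-26)) = 1/(886**2 - 26*(-73)*(-26)) = 1/(784996 + 1898*(-26)) = 1/(784996 - 49348) = 1/735648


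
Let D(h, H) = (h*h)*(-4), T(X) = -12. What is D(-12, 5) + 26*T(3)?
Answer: -888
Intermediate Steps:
D(h, H) = -4*h**2 (D(h, H) = h**2*(-4) = -4*h**2)
D(-12, 5) + 26*T(3) = -4*(-12)**2 + 26*(-12) = -4*144 - 312 = -576 - 312 = -888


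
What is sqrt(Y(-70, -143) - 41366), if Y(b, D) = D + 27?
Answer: I*sqrt(41482) ≈ 203.67*I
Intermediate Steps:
Y(b, D) = 27 + D
sqrt(Y(-70, -143) - 41366) = sqrt((27 - 143) - 41366) = sqrt(-116 - 41366) = sqrt(-41482) = I*sqrt(41482)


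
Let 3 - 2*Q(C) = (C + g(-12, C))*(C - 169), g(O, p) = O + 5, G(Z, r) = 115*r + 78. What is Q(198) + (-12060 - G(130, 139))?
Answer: -30891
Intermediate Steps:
G(Z, r) = 78 + 115*r
g(O, p) = 5 + O
Q(C) = 3/2 - (-169 + C)*(-7 + C)/2 (Q(C) = 3/2 - (C + (5 - 12))*(C - 169)/2 = 3/2 - (C - 7)*(-169 + C)/2 = 3/2 - (-7 + C)*(-169 + C)/2 = 3/2 - (-169 + C)*(-7 + C)/2)
Q(198) + (-12060 - G(130, 139)) = (-590 + 88*198 - ½*198²) + (-12060 - (78 + 115*139)) = (-590 + 17424 - ½*39204) + (-12060 - (78 + 15985)) = (-590 + 17424 - 19602) + (-12060 - 1*16063) = -2768 + (-12060 - 16063) = -2768 - 28123 = -30891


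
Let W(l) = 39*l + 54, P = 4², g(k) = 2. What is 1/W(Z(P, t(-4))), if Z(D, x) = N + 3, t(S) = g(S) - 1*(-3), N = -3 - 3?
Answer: -1/63 ≈ -0.015873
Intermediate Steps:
N = -6
t(S) = 5 (t(S) = 2 - 1*(-3) = 2 + 3 = 5)
P = 16
Z(D, x) = -3 (Z(D, x) = -6 + 3 = -3)
W(l) = 54 + 39*l
1/W(Z(P, t(-4))) = 1/(54 + 39*(-3)) = 1/(54 - 117) = 1/(-63) = -1/63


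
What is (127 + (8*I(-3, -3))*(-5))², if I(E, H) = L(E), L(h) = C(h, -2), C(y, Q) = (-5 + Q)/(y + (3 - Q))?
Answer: 71289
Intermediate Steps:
C(y, Q) = (-5 + Q)/(3 + y - Q)
L(h) = -7/(5 + h) (L(h) = (-5 - 2)/(3 + h - 1*(-2)) = -7/(3 + h + 2) = -7/(5 + h))
I(E, H) = -7/(5 + E)
(127 + (8*I(-3, -3))*(-5))² = (127 + (8*(-7/(5 - 3)))*(-5))² = (127 + (8*(-7/2))*(-5))² = (127 - 28*(-5))² = (127 + 140)² = 267² = 71289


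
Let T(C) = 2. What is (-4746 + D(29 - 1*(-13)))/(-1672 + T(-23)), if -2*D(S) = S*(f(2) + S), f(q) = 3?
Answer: 5691/1670 ≈ 3.4078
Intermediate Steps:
D(S) = -S*(3 + S)/2
(-4746 + D(29 - 1*(-13)))/(-1672 + T(-23)) = (-4746 - (29 - 1*(-13))*(3 + (29 - 1*(-13)))/2)/(-1672 + 2) = (-4746 - (29 + 13)*(3 + (29 + 13))/2)/(-1670) = (-4746 - ½*42*(3 + 42))*(-1/1670) = (-4746 - ½*42*45)*(-1/1670) = (-4746 - 945)*(-1/1670) = -5691*(-1/1670) = 5691/1670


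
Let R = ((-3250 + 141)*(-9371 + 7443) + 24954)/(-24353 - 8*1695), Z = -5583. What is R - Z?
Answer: 205649173/37913 ≈ 5424.2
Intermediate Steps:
R = -6019106/37913 (R = (-3109*(-1928) + 24954)/(-24353 - 13560) = (5994152 + 24954)/(-37913) = 6019106*(-1/37913) = -6019106/37913 ≈ -158.76)
R - Z = -6019106/37913 - 1*(-5583) = -6019106/37913 + 5583 = 205649173/37913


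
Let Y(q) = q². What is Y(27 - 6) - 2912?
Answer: -2471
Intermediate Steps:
Y(27 - 6) - 2912 = (27 - 6)² - 2912 = 21² - 2912 = 441 - 2912 = -2471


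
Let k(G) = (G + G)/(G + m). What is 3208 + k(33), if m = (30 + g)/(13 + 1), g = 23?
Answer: 1653044/515 ≈ 3209.8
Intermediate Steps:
m = 53/14 (m = (30 + 23)/(13 + 1) = 53/14 ≈ 3.7857)
k(G) = 2*G/(53/14 + G) (k(G) = (G + G)/(G + 53/14) = (2*G)/(53/14 + G) = 2*G/(53/14 + G))
3208 + k(33) = 3208 + 28*33/(53 + 14*33) = 3208 + 28*33/(53 + 462) = 3208 + 28*33/515 = 3208 + 28*33*(1/515) = 3208 + 924/515 = 1653044/515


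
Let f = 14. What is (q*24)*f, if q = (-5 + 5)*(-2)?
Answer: 0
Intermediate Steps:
q = 0 (q = 0*(-2) = 0)
(q*24)*f = (0*24)*14 = 0*14 = 0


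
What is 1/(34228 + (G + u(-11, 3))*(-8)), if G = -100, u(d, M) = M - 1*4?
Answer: 1/35036 ≈ 2.8542e-5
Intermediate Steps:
u(d, M) = -4 + M (u(d, M) = M - 4 = -4 + M)
1/(34228 + (G + u(-11, 3))*(-8)) = 1/(34228 + (-100 + (-4 + 3))*(-8)) = 1/(34228 + (-100 - 1)*(-8)) = 1/(34228 - 101*(-8)) = 1/(34228 + 808) = 1/35036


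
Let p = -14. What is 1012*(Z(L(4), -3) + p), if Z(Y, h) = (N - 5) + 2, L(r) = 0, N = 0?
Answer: -17204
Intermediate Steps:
Z(Y, h) = -3 (Z(Y, h) = (0 - 5) + 2 = -5 + 2 = -3)
1012*(Z(L(4), -3) + p) = 1012*(-3 - 14) = 1012*(-17) = -17204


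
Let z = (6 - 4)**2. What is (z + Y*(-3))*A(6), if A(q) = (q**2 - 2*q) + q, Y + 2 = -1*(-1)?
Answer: 210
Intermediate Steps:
Y = -1 (Y = -2 - 1*(-1) = -2 + 1 = -1)
A(q) = q**2 - q
z = 4 (z = 2**2 = 4)
(z + Y*(-3))*A(6) = (4 - 1*(-3))*(6*(-1 + 6)) = (4 + 3)*(6*5) = 7*30 = 210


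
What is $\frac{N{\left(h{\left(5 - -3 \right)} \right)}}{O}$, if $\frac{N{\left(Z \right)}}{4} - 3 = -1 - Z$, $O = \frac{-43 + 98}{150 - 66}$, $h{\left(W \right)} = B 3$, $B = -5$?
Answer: $\frac{5712}{55} \approx 103.85$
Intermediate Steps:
$h{\left(W \right)} = -15$ ($h{\left(W \right)} = \left(-5\right) 3 = -15$)
$O = \frac{55}{84} \approx 0.65476$
$N{\left(Z \right)} = 8 - 4 Z$ ($N{\left(Z \right)} = 12 + 4 \left(-1 - Z\right) = 12 - \left(4 + 4 Z\right) = 8 - 4 Z$)
$\frac{N{\left(h{\left(5 - -3 \right)} \right)}}{O} = \frac{8 - -60}{\frac{55}{84}} = \left(8 + 60\right) \frac{84}{55} = 68 \cdot \frac{84}{55} = \frac{5712}{55}$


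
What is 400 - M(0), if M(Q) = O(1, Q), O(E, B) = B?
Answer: 400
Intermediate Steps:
M(Q) = Q
400 - M(0) = 400 - 1*0 = 400 + 0 = 400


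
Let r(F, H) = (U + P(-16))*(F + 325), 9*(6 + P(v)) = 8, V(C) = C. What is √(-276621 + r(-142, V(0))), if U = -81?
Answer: I*√2631414/3 ≈ 540.72*I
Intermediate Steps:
P(v) = -46/9 (P(v) = -6 + (⅑)*8 = -6 + 8/9 = -46/9)
r(F, H) = -251875/9 - 775*F/9 (r(F, H) = (-81 - 46/9)*(F + 325) = -775*(325 + F)/9 = -251875/9 - 775*F/9)
√(-276621 + r(-142, V(0))) = √(-276621 + (-251875/9 - 775/9*(-142))) = √(-276621 + (-251875/9 + 110050/9)) = √(-276621 - 47275/3) = √(-877138/3) = I*√2631414/3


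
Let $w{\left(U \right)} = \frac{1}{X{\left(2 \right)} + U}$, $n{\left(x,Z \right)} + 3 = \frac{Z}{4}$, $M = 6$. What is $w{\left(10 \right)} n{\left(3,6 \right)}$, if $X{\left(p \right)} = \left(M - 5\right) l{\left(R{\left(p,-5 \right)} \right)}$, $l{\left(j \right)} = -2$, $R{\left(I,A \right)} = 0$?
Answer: $- \frac{3}{16} \approx -0.1875$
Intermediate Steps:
$X{\left(p \right)} = -2$ ($X{\left(p \right)} = \left(6 - 5\right) \left(-2\right) = 1 \left(-2\right) = -2$)
$n{\left(x,Z \right)} = -3 + \frac{Z}{4}$
$w{\left(U \right)} = \frac{1}{-2 + U}$
$w{\left(10 \right)} n{\left(3,6 \right)} = \frac{-3 + \frac{1}{4} \cdot 6}{-2 + 10} = \frac{-3 + \frac{3}{2}}{8} = \frac{1}{8} \left(- \frac{3}{2}\right) = - \frac{3}{16}$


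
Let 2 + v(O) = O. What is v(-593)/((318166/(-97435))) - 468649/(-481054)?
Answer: 7009412147321/38263756741 ≈ 183.19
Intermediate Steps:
v(O) = -2 + O
v(-593)/((318166/(-97435))) - 468649/(-481054) = (-2 - 593)/((318166/(-97435))) - 468649/(-481054) = -595/(318166*(-1/97435)) - 468649*(-1/481054) = -595/(-318166/97435) + 468649/481054 = -595*(-97435/318166) + 468649/481054 = 57973825/318166 + 468649/481054 = 7009412147321/38263756741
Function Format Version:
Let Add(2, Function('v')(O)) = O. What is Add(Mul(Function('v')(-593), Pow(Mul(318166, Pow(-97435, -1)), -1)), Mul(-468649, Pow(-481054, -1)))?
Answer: Rational(7009412147321, 38263756741) ≈ 183.19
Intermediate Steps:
Function('v')(O) = Add(-2, O)
Add(Mul(Function('v')(-593), Pow(Mul(318166, Pow(-97435, -1)), -1)), Mul(-468649, Pow(-481054, -1))) = Add(Mul(Add(-2, -593), Pow(Mul(318166, Pow(-97435, -1)), -1)), Mul(-468649, Pow(-481054, -1))) = Add(Mul(-595, Pow(Mul(318166, Rational(-1, 97435)), -1)), Mul(-468649, Rational(-1, 481054))) = Add(Mul(-595, Pow(Rational(-318166, 97435), -1)), Rational(468649, 481054)) = Add(Mul(-595, Rational(-97435, 318166)), Rational(468649, 481054)) = Add(Rational(57973825, 318166), Rational(468649, 481054)) = Rational(7009412147321, 38263756741)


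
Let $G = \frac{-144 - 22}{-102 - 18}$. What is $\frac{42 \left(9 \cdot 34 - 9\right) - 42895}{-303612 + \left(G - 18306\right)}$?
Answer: $\frac{1825260}{19314997} \approx 0.0945$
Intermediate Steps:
$G = \frac{83}{60}$ ($G = - \frac{166}{-120} = \left(-166\right) \left(- \frac{1}{120}\right) = \frac{83}{60} \approx 1.3833$)
$\frac{42 \left(9 \cdot 34 - 9\right) - 42895}{-303612 + \left(G - 18306\right)} = \frac{42 \left(9 \cdot 34 - 9\right) - 42895}{-303612 + \left(\frac{83}{60} - 18306\right)} = \frac{42 \left(306 - 9\right) - 42895}{-303612 + \left(\frac{83}{60} - 18306\right)} = \frac{42 \cdot 297 - 42895}{-303612 - \frac{1098277}{60}} = \frac{12474 - 42895}{- \frac{19314997}{60}} = \left(-30421\right) \left(- \frac{60}{19314997}\right) = \frac{1825260}{19314997}$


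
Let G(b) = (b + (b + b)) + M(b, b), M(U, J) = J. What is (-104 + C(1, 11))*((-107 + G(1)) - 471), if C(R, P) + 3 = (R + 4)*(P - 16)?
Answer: 75768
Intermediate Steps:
C(R, P) = -3 + (-16 + P)*(4 + R) (C(R, P) = -3 + (R + 4)*(P - 16) = -3 + (4 + R)*(-16 + P) = -3 + (-16 + P)*(4 + R))
G(b) = 4*b (G(b) = (b + (b + b)) + b = (b + 2*b) + b = 3*b + b = 4*b)
(-104 + C(1, 11))*((-107 + G(1)) - 471) = (-104 + (-67 - 16*1 + 4*11 + 11*1))*((-107 + 4*1) - 471) = (-104 + (-67 - 16 + 44 + 11))*((-107 + 4) - 471) = (-104 - 28)*(-103 - 471) = -132*(-574) = 75768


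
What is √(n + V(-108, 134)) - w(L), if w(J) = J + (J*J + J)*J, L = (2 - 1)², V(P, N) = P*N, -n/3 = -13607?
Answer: -3 + √26349 ≈ 159.32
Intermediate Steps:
n = 40821 (n = -3*(-13607) = 40821)
V(P, N) = N*P
L = 1 (L = 1² = 1)
w(J) = J + J*(J + J²) (w(J) = J + (J² + J)*J = J + (J + J²)*J = J + J*(J + J²))
√(n + V(-108, 134)) - w(L) = √(40821 + 134*(-108)) - (1 + 1 + 1²) = √(40821 - 14472) - (1 + 1 + 1) = √26349 - 3 = -3 + √26349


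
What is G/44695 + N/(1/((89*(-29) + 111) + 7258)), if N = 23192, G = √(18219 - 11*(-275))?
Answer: 111043296 + 2*√5311/44695 ≈ 1.1104e+8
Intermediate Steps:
G = 2*√5311 (G = √(18219 + 3025) = √21244 = 2*√5311 ≈ 145.75)
G/44695 + N/(1/((89*(-29) + 111) + 7258)) = (2*√5311)/44695 + 23192/(1/((89*(-29) + 111) + 7258)) = (2*√5311)*(1/44695) + 23192/(1/((-2581 + 111) + 7258)) = 2*√5311/44695 + 23192/(1/(-2470 + 7258)) = 2*√5311/44695 + 23192/(1/4788) = 2*√5311/44695 + 23192*4788 = 2*√5311/44695 + 111043296 = 111043296 + 2*√5311/44695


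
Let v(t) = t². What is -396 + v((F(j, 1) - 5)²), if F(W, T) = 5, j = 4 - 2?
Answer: -396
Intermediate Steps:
j = 2
-396 + v((F(j, 1) - 5)²) = -396 + ((5 - 5)²)² = -396 + (0²)² = -396 + 0² = -396 + 0 = -396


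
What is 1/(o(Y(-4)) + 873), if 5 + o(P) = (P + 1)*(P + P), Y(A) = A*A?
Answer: 1/1412 ≈ 0.00070821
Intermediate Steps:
Y(A) = A²
o(P) = -5 + 2*P*(1 + P) (o(P) = -5 + (P + 1)*(P + P) = -5 + (1 + P)*(2*P) = -5 + 2*P*(1 + P))
1/(o(Y(-4)) + 873) = 1/((-5 + 2*(-4)² + 2*((-4)²)²) + 873) = 1/((-5 + 2*16 + 2*16²) + 873) = 1/((-5 + 32 + 2*256) + 873) = 1/((-5 + 32 + 512) + 873) = 1/(539 + 873) = 1/1412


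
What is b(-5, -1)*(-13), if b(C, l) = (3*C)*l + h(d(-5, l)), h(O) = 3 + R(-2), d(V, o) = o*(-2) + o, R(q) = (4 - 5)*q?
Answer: -260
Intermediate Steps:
R(q) = -q
d(V, o) = -o (d(V, o) = -2*o + o = -o)
h(O) = 5 (h(O) = 3 - 1*(-2) = 3 + 2 = 5)
b(C, l) = 5 + 3*C*l (b(C, l) = (3*C)*l + 5 = 3*C*l + 5 = 5 + 3*C*l)
b(-5, -1)*(-13) = (5 + 3*(-5)*(-1))*(-13) = (5 + 15)*(-13) = 20*(-13) = -260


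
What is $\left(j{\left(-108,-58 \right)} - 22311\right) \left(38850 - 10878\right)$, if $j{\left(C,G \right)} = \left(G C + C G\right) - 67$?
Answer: $-275524200$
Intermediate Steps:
$j{\left(C,G \right)} = -67 + 2 C G$ ($j{\left(C,G \right)} = \left(C G + C G\right) - 67 = 2 C G - 67 = -67 + 2 C G$)
$\left(j{\left(-108,-58 \right)} - 22311\right) \left(38850 - 10878\right) = \left(\left(-67 + 2 \left(-108\right) \left(-58\right)\right) - 22311\right) \left(38850 - 10878\right) = \left(\left(-67 + 12528\right) - 22311\right) \left(38850 - 10878\right) = \left(12461 - 22311\right) 27972 = \left(-9850\right) 27972 = -275524200$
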